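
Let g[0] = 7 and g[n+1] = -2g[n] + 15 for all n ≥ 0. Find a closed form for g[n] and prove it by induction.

Claim: g[n] = 2·(-2)^n + 5.

Base case: g[0] = 7, and 2·(-2)^0 + 5 = 2 + 5 = 7.
Assume g[j] = 2·(-2)^j + 5 for some j ≥ 0.
Then g[j+1] = -2g[j] + 15 = -2·(2·(-2)^j + 5) + 15 = -4·(-2)^j − 10 + 15 = 2·(-2)^{j+1} + 5.
By induction, g[n] = 2·(-2)^n + 5 for all n ≥ 0.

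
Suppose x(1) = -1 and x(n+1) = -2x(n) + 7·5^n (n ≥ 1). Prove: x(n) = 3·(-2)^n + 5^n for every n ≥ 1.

Base case: x(1) = -1, and 3·(-2)^1 + 5^1 = -6 + 5 = -1.
Assume x(j) = 3·(-2)^j + 5^j for some j ≥ 1.
Then x(j+1) = -2x(j) + 7·5^j = -2·(3·(-2)^j + 5^j) + 7·5^j = 3·(-2)^{j+1} − 2·5^j + 7·5^j = 3·(-2)^{j+1} + 5·5^j = 3·(-2)^{j+1} + 5^{j+1}.
Hence x(n) = 3·(-2)^n + 5^n for every n ≥ 1, by induction.

x(n) = 3·(-2)^n + 5^n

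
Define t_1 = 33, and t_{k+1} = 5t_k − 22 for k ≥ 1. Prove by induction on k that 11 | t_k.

Base case: t_1 = 33 = 11·3, so 11 | t_1.
Assume 11 | t_j, so t_j = 11s for some integer s.
Then t_{j+1} = 5t_j − 22 = 5·(11s) − 22 = 11(5s − 2), so 11 | t_{j+1}.
Hence 11 | t_k for every k ≥ 1, by induction.

11 | t_k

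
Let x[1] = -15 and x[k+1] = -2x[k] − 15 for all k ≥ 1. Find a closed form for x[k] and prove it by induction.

Claim: x[k] = 5·(-2)^k − 5.

Base case: x[1] = -15, and 5·(-2)^1 − 5 = -10 − 5 = -15.
Assume x[j] = 5·(-2)^j − 5 for some j ≥ 1.
Then x[j+1] = -2x[j] − 15 = -2·(5·(-2)^j − 5) − 15 = -10·(-2)^j + 10 − 15 = 5·(-2)^{j+1} − 5.
By induction, x[k] = 5·(-2)^k − 5 for all k ≥ 1.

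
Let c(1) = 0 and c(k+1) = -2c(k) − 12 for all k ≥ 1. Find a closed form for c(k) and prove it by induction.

Claim: c(k) = -2·(-2)^k − 4.

Base case: c(1) = 0, and -2·(-2)^1 − 4 = 4 − 4 = 0.
Assume c(j) = -2·(-2)^j − 4 for some j ≥ 1.
Then c(j+1) = -2c(j) − 12 = -2·(-2·(-2)^j − 4) − 12 = 4·(-2)^j + 8 − 12 = -2·(-2)^{j+1} − 4.
So the formula holds for j+1, and by induction c(k) = -2·(-2)^k − 4 for all k ≥ 1.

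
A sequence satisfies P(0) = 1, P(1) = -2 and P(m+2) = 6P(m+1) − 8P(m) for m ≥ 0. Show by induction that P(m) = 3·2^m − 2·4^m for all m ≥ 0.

Base cases: P(0) = 1 and 3·2^0 − 2·4^0 = 1; P(1) = -2 and 3·2^1 − 2·4^1 = -2.
Assume P(i) = 3·2^i − 2·4^i for all 0 ≤ i ≤ j, where j ≥ 1.
Then P(j+1) = 6P(j) − 8P(j−1) = 6·(3·2^j − 2·4^j) − 8·(3·2^{j−1} − 2·4^{j−1}) = 3·(6·2 − 8)2^{j−1} − 2·(6·4 − 8)4^{j−1} = 12·2^{j−1} − 32·4^{j−1} = 3·2^{j+1} − 2·4^{j+1}.
This completes the inductive step, so P(m) = 3·2^m − 2·4^m for all m ≥ 0.

P(m) = 3·2^m − 2·4^m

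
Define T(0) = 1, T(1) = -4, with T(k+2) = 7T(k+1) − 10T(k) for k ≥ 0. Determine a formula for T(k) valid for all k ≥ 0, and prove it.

Claim: T(k) = 3·2^k − 2·5^k.

Base cases: T(0) = 1 and 3·2^0 − 2·5^0 = 1; T(1) = -4 and 3·2^1 − 2·5^1 = -4.
Assume T(i) = 3·2^i − 2·5^i for all 0 ≤ i ≤ j, where j ≥ 1.
Then T(j+1) = 7T(j) − 10T(j−1) = 7·(3·2^j − 2·5^j) − 10·(3·2^{j−1} − 2·5^{j−1}) = 3·(7·2 − 10)2^{j−1} − 2·(7·5 − 10)5^{j−1} = 12·2^{j−1} − 50·5^{j−1} = 3·2^{j+1} − 2·5^{j+1}.
This completes the inductive step, so T(k) = 3·2^k − 2·5^k for all k ≥ 0.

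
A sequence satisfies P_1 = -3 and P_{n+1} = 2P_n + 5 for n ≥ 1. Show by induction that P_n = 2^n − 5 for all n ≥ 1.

Base case: P_1 = -3, and 2^1 − 5 = 2 − 5 = -3.
Assume P_r = 2^r − 5 for some r ≥ 1.
Then P_{r+1} = 2P_r + 5 = 2·(2^r − 5) + 5 = 2^{r+1} − 10 + 5 = 2^{r+1} − 5.
So the formula holds for r+1, and by induction P_n = 2^n − 5 for all n ≥ 1.

P_n = 2^n − 5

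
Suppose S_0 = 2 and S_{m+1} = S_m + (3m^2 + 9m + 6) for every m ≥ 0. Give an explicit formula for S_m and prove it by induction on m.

Claim: S_m = m^3 + 3m^2 + 2m + 2.

Base case: S_0 = 2, and 0^3 + 3·0^2 + 2·0 + 2 = 2.
Assume S_k = k^3 + 3k^2 + 2k + 2.
Then S_{k+1} = S_k + (3k^2 + 9k + 6) = (k^3 + 3k^2 + 2k + 2) + (3k^2 + 9k + 6) = k^3 + 6k^2 + 11k + 8,
and (k+1)^3 + 3·(k+1)^2 + 2·(k+1) + 2 = k^3 + 6k^2 + 11k + 8.
This completes the inductive step, so S_m = m^3 + 3m^2 + 2m + 2 for all m ≥ 0.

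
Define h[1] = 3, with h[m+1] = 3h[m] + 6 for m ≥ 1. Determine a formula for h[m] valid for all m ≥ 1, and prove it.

Claim: h[m] = 2·3^m − 3.

Base case: h[1] = 3, and 2·3^1 − 3 = 6 − 3 = 3.
Assume h[j] = 2·3^j − 3 for some j ≥ 1.
Then h[j+1] = 3h[j] + 6 = 3·(2·3^j − 3) + 6 = 6·3^j − 9 + 6 = 2·3^{j+1} − 3.
Hence h[m] = 2·3^m − 3 for every m ≥ 1, by induction.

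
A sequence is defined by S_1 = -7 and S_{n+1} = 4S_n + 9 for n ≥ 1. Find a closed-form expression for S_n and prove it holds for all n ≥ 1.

Claim: S_n = -4^n − 3.

Base case: S_1 = -7, and -4^1 − 3 = -4 − 3 = -7.
Assume S_k = -4^k − 3 for some k ≥ 1.
Then S_{k+1} = 4S_k + 9 = 4·(-4^k − 3) + 9 = -4^{k+1} − 12 + 9 = -4^{k+1} − 3.
By induction, S_n = -4^n − 3 for all n ≥ 1.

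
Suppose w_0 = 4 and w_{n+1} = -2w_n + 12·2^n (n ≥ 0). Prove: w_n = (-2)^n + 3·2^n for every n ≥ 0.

Base case: w_0 = 4, and (-2)^0 + 3·2^0 = 1 + 3 = 4.
Assume w_j = (-2)^j + 3·2^j for some j ≥ 0.
Then w_{j+1} = -2w_j + 12·2^j = -2·((-2)^j + 3·2^j) + 12·2^j = (-2)^{j+1} − 6·2^j + 12·2^j = (-2)^{j+1} + 6·2^j = (-2)^{j+1} + 3·2^{j+1}.
Hence w_n = (-2)^n + 3·2^n for every n ≥ 0, by induction.

w_n = (-2)^n + 3·2^n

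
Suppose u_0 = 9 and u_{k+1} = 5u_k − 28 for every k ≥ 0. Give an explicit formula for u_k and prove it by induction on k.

Claim: u_k = 2·5^k + 7.

Base case: u_0 = 9, and 2·5^0 + 7 = 2 + 7 = 9.
Assume u_r = 2·5^r + 7 for some r ≥ 0.
Then u_{r+1} = 5u_r − 28 = 5·(2·5^r + 7) − 28 = 10·5^r + 35 − 28 = 2·5^{r+1} + 7.
This completes the inductive step, so u_k = 2·5^k + 7 for all k ≥ 0.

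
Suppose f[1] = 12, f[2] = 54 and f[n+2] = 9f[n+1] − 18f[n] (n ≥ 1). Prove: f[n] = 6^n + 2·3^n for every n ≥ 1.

Base cases: f[1] = 12 and 6^1 + 2·3^1 = 12; f[2] = 54 and 6^2 + 2·3^2 = 54.
Assume f[j] = 6^j + 2·3^j for all 1 ≤ j ≤ k, where k ≥ 2.
Then f[k+1] = 9f[k] − 18f[k−1] = 9·(6^k + 2·3^k) − 18·(6^{k−1} + 2·3^{k−1}) = (9·6 − 18)6^{k−1} + 2·(9·3 − 18)3^{k−1} = 36·6^{k−1} + 18·3^{k−1} = 6^{k+1} + 2·3^{k+1}.
This completes the inductive step, so f[n] = 6^n + 2·3^n for all n ≥ 1.

f[n] = 6^n + 2·3^n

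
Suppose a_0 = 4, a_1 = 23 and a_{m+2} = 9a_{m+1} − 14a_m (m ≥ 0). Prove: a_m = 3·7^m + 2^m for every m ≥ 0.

Base cases: a_0 = 4 and 3·7^0 + 2^0 = 4; a_1 = 23 and 3·7^1 + 2^1 = 23.
Assume a_j = 3·7^j + 2^j for all 0 ≤ j ≤ r, where r ≥ 1.
Then a_{r+1} = 9a_r − 14a_{r−1} = 9·(3·7^r + 2^r) − 14·(3·7^{r−1} + 2^{r−1}) = 3·(9·7 − 14)7^{r−1} + (9·2 − 14)2^{r−1} = 147·7^{r−1} + 4·2^{r−1} = 3·7^{r+1} + 2^{r+1}.
By strong induction, a_m = 3·7^m + 2^m for all m ≥ 0.

a_m = 3·7^m + 2^m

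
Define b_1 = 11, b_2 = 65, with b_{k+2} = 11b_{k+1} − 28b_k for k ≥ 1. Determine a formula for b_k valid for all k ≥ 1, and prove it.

Claim: b_k = 4^k + 7^k.

Base cases: b_1 = 11 and 4^1 + 7^1 = 11; b_2 = 65 and 4^2 + 7^2 = 65.
Assume b_j = 4^j + 7^j for all 1 ≤ j ≤ r, where r ≥ 2.
Then b_{r+1} = 11b_r − 28b_{r−1} = 11·(4^r + 7^r) − 28·(4^{r−1} + 7^{r−1}) = (11·4 − 28)4^{r−1} + (11·7 − 28)7^{r−1} = 16·4^{r−1} + 49·7^{r−1} = 4^{r+1} + 7^{r+1}.
Hence b_k = 4^k + 7^k for every k ≥ 1, by strong induction.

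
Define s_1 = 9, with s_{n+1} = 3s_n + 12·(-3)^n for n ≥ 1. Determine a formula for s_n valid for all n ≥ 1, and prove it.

Claim: s_n = 3^n − 2·(-3)^n.

Base case: s_1 = 9, and 3^1 − 2·(-3)^1 = 3 + 6 = 9.
Assume s_j = 3^j − 2·(-3)^j for some j ≥ 1.
Then s_{j+1} = 3s_j + 12·(-3)^j = 3·(3^j − 2·(-3)^j) + 12·(-3)^j = 3^{j+1} − 6·(-3)^j + 12·(-3)^j = 3^{j+1} + 6·(-3)^j = 3^{j+1} − 2·(-3)^{j+1}.
Hence s_n = 3^n − 2·(-3)^n for every n ≥ 1, by induction.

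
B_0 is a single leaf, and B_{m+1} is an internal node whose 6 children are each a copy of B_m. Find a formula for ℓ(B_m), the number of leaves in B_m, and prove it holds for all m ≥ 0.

Claim: ℓ(B_m) = 6^m.

Base case: ℓ(B_0) = 1, and 6^0 = 1.
Assume ℓ(B_k) = 6^k.
Then ℓ(B_{k+1}) = 6·ℓ(B_k) = 6·6^k = 6^{k+1}.
So the formula holds for k+1, and by induction ℓ(B_m) = 6^m for all m ≥ 0.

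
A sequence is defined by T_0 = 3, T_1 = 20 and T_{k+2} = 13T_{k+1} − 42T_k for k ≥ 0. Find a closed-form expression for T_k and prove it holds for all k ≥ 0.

Claim: T_k = 2·7^k + 6^k.

Base cases: T_0 = 3 and 2·7^0 + 6^0 = 3; T_1 = 20 and 2·7^1 + 6^1 = 20.
Assume T_i = 2·7^i + 6^i for all 0 ≤ i ≤ j, where j ≥ 1.
Then T_{j+1} = 13T_j − 42T_{j−1} = 13·(2·7^j + 6^j) − 42·(2·7^{j−1} + 6^{j−1}) = 2·(13·7 − 42)7^{j−1} + (13·6 − 42)6^{j−1} = 98·7^{j−1} + 36·6^{j−1} = 2·7^{j+1} + 6^{j+1}.
This completes the inductive step, so T_k = 2·7^k + 6^k for all k ≥ 0.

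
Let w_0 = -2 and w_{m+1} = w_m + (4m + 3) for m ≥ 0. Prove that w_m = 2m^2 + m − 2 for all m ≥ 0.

Base case: w_0 = -2, and 2·0^2 + 0 − 2 = -2.
Assume w_r = 2r^2 + r − 2.
Then w_{r+1} = w_r + (4r + 3) = (2r^2 + r − 2) + (4r + 3) = 2r^2 + 5r + 1,
and 2·(r+1)^2 + (r+1) − 2 = 2r^2 + 5r + 1.
By induction, w_m = 2m^2 + m − 2 for all m ≥ 0.

w_m = 2m^2 + m − 2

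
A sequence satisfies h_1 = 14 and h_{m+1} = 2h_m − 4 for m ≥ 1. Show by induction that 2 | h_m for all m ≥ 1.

Base case: h_1 = 14 = 2·7, so 2 | h_1.
Assume 2 | h_k, so h_k = 2t for some integer t.
Then h_{k+1} = 2h_k − 4 = 2·(2t) − 4 = 2(2t − 2), so 2 | h_{k+1}.
By induction, 2 | h_m for all m ≥ 1.

2 | h_m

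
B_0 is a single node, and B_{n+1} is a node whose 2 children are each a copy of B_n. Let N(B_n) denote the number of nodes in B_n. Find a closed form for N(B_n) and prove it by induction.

Claim: N(B_n) = 2^{n+1} − 1.

Base case: N(B_0) = 1, and 2^{0+1} − 1 = 1.
Assume N(B_k) = 2^{k+1} − 1.
Then N(B_{k+1}) = 1 + 2N(B_k) = 1 + 2(2^{k+1} − 1) = 2^{k+2} − 2 + 1 = 2^{k+2} − 1.
So the formula holds for k+1, and by induction N(B_n) = 2^{n+1} − 1 for all n ≥ 0.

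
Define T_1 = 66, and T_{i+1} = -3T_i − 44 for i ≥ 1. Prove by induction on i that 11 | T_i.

Base case: T_1 = 66 = 11·6, so 11 | T_1.
Assume 11 | T_m, so T_m = 11t for some integer t.
Then T_{m+1} = -3T_m − 44 = -3·(11t) − 44 = 11(-3t − 4), so 11 | T_{m+1}.
So the property holds for m+1, and by induction 11 | T_i for all i ≥ 1.

11 | T_i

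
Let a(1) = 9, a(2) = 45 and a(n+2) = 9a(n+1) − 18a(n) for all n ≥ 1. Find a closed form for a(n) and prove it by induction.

Claim: a(n) = 3^n + 6^n.

Base cases: a(1) = 9 and 3^1 + 6^1 = 9; a(2) = 45 and 3^2 + 6^2 = 45.
Assume a(j) = 3^j + 6^j for all 1 ≤ j ≤ k, where k ≥ 2.
Then a(k+1) = 9a(k) − 18a(k−1) = 9·(3^k + 6^k) − 18·(3^{k−1} + 6^{k−1}) = (9·3 − 18)3^{k−1} + (9·6 − 18)6^{k−1} = 9·3^{k−1} + 36·6^{k−1} = 3^{k+1} + 6^{k+1}.
This completes the inductive step, so a(n) = 3^n + 6^n for all n ≥ 1.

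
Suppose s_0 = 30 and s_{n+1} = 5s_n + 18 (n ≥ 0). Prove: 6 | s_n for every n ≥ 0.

Base case: s_0 = 30 = 6·5, so 6 | s_0.
Assume 6 | s_j, so s_j = 6t for some integer t.
Then s_{j+1} = 5s_j + 18 = 5·(6t) + 18 = 6(5t + 3), so 6 | s_{j+1}.
By induction, 6 | s_n for all n ≥ 0.

6 | s_n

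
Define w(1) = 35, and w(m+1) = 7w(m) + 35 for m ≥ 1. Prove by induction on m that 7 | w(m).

Base case: w(1) = 35 = 7·5, so 7 | w(1).
Assume 7 | w(r), so w(r) = 7t for some integer t.
Then w(r+1) = 7w(r) + 35 = 7·(7t) + 35 = 7(7t + 5), so 7 | w(r+1).
By induction, 7 | w(m) for all m ≥ 1.

7 | w(m)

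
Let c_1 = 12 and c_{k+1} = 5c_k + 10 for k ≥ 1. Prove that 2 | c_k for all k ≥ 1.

Base case: c_1 = 12 = 2·6, so 2 | c_1.
Assume 2 | c_m, so c_m = 2t for some integer t.
Then c_{m+1} = 5c_m + 10 = 5·(2t) + 10 = 2(5t + 5), so 2 | c_{m+1}.
So the property holds for m+1, and by induction 2 | c_k for all k ≥ 1.

2 | c_k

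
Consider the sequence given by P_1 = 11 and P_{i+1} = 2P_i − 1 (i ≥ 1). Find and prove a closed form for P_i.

Claim: P_i = 5·2^i + 1.

Base case: P_1 = 11, and 5·2^1 + 1 = 10 + 1 = 11.
Assume P_r = 5·2^r + 1 for some r ≥ 1.
Then P_{r+1} = 2P_r − 1 = 2·(5·2^r + 1) − 1 = 10·2^r + 2 − 1 = 5·2^{r+1} + 1.
So the formula holds for r+1, and by induction P_i = 5·2^i + 1 for all i ≥ 1.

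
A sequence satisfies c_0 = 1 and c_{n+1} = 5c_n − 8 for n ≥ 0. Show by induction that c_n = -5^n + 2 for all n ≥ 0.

Base case: c_0 = 1, and -5^0 + 2 = -1 + 2 = 1.
Assume c_k = -5^k + 2 for some k ≥ 0.
Then c_{k+1} = 5c_k − 8 = 5·(-5^k + 2) − 8 = -5^{k+1} + 10 − 8 = -5^{k+1} + 2.
So the formula holds for k+1, and by induction c_n = -5^n + 2 for all n ≥ 0.

c_n = -5^n + 2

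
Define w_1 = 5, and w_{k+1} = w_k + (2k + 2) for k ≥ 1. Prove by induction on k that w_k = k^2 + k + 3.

Base case: w_1 = 5, and 1^2 + 1 + 3 = 5.
Assume w_r = r^2 + r + 3.
Then w_{r+1} = w_r + (2r + 2) = (r^2 + r + 3) + (2r + 2) = r^2 + 3r + 5,
and (r+1)^2 + (r+1) + 3 = r^2 + 3r + 5.
Hence w_k = k^2 + k + 3 for every k ≥ 1, by induction.

w_k = k^2 + k + 3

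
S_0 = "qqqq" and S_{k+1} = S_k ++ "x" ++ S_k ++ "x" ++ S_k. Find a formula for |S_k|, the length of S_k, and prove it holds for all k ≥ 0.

Claim: |S_k| = 5·3^k − 1.

Base case: |S_0| = 4, and 5·3^0 − 1 = 4.
Assume |S_r| = 5·3^r − 1.
Then |S_{r+1}| = 3|S_r| + 2 = 3(5·3^r − 1) + 2 = 5·3^{r+1} − 3 + 2 = 5·3^{r+1} − 1.
So the formula holds for r+1, and by induction |S_k| = 5·3^k − 1 for all k ≥ 0.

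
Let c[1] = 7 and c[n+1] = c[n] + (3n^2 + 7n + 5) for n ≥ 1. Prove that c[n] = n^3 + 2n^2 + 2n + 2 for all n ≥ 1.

Base case: c[1] = 7, and 1^3 + 2·1^2 + 2·1 + 2 = 7.
Assume c[j] = j^3 + 2j^2 + 2j + 2.
Then c[j+1] = c[j] + (3j^2 + 7j + 5) = (j^3 + 2j^2 + 2j + 2) + (3j^2 + 7j + 5) = j^3 + 5j^2 + 9j + 7,
and (j+1)^3 + 2·(j+1)^2 + 2·(j+1) + 2 = j^3 + 5j^2 + 9j + 7.
By induction, c[n] = n^3 + 2n^2 + 2n + 2 for all n ≥ 1.

c[n] = n^3 + 2n^2 + 2n + 2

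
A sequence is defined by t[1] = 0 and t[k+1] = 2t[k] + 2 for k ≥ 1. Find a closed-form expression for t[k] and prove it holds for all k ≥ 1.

Claim: t[k] = 2^k − 2.

Base case: t[1] = 0, and 2^1 − 2 = 2 − 2 = 0.
Assume t[r] = 2^r − 2 for some r ≥ 1.
Then t[r+1] = 2t[r] + 2 = 2·(2^r − 2) + 2 = 2^{r+1} − 4 + 2 = 2^{r+1} − 2.
By induction, t[k] = 2^k − 2 for all k ≥ 1.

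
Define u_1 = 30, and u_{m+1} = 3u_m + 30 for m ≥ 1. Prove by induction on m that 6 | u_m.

Base case: u_1 = 30 = 6·5, so 6 | u_1.
Assume 6 | u_r, so u_r = 6t for some integer t.
Then u_{r+1} = 3u_r + 30 = 3·(6t) + 30 = 6(3t + 5), so 6 | u_{r+1}.
So the property holds for r+1, and by induction 6 | u_m for all m ≥ 1.

6 | u_m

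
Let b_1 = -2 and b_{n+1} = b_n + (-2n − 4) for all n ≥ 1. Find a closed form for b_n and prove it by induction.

Claim: b_n = -n^2 − 3n + 2.

Base case: b_1 = -2, and -1^2 − 3·1 + 2 = -2.
Assume b_r = -r^2 − 3r + 2.
Then b_{r+1} = b_r + (-2r − 4) = (-r^2 − 3r + 2) + (-2r − 4) = -r^2 − 5r − 2,
and -(r+1)^2 − 3·(r+1) + 2 = -r^2 − 5r − 2.
This completes the inductive step, so b_n = -n^2 − 3n + 2 for all n ≥ 1.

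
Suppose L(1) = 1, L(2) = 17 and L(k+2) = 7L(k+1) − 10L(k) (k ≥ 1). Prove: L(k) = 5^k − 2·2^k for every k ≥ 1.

Base cases: L(1) = 1 and 5^1 − 2·2^1 = 1; L(2) = 17 and 5^2 − 2·2^2 = 17.
Assume L(j) = 5^j − 2·2^j for all 1 ≤ j ≤ m, where m ≥ 2.
Then L(m+1) = 7L(m) − 10L(m−1) = 7·(5^m − 2·2^m) − 10·(5^{m−1} − 2·2^{m−1}) = (7·5 − 10)5^{m−1} − 2·(7·2 − 10)2^{m−1} = 25·5^{m−1} − 8·2^{m−1} = 5^{m+1} − 2·2^{m+1}.
By strong induction, L(k) = 5^k − 2·2^k for all k ≥ 1.

L(k) = 5^k − 2·2^k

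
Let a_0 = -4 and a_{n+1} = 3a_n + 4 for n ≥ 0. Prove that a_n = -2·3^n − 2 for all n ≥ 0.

Base case: a_0 = -4, and -2·3^0 − 2 = -2 − 2 = -4.
Assume a_r = -2·3^r − 2 for some r ≥ 0.
Then a_{r+1} = 3a_r + 4 = 3·(-2·3^r − 2) + 4 = -6·3^r − 6 + 4 = -2·3^{r+1} − 2.
This completes the inductive step, so a_n = -2·3^n − 2 for all n ≥ 0.

a_n = -2·3^n − 2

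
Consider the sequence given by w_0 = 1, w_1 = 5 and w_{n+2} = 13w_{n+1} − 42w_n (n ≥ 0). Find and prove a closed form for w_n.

Claim: w_n = -7^n + 2·6^n.

Base cases: w_0 = 1 and -7^0 + 2·6^0 = 1; w_1 = 5 and -7^1 + 2·6^1 = 5.
Assume w_j = -7^j + 2·6^j for all 0 ≤ j ≤ k, where k ≥ 1.
Then w_{k+1} = 13w_k − 42w_{k−1} = 13·(-7^k + 2·6^k) − 42·(-7^{k−1} + 2·6^{k−1}) = -(13·7 − 42)7^{k−1} + 2·(13·6 − 42)6^{k−1} = -49·7^{k−1} + 72·6^{k−1} = -7^{k+1} + 2·6^{k+1}.
Hence w_n = -7^n + 2·6^n for every n ≥ 0, by strong induction.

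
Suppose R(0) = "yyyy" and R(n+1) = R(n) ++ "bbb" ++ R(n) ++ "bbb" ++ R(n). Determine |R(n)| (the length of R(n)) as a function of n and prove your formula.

Claim: |R(n)| = 7·3^n − 3.

Base case: |R(0)| = 4, and 7·3^0 − 3 = 4.
Assume |R(r)| = 7·3^r − 3.
Then |R(r+1)| = 3|R(r)| + 6 = 3(7·3^r − 3) + 6 = 7·3^{r+1} − 9 + 6 = 7·3^{r+1} − 3.
This completes the inductive step, so |R(n)| = 7·3^n − 3 for all n ≥ 0.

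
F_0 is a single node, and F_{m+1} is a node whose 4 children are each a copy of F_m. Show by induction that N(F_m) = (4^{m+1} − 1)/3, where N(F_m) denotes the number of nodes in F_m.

Base case: N(F_0) = 1, and (4^{0+1} − 1)/3 = 1.
Assume N(F_r) = (4^{r+1} − 1)/3.
Then N(F_{r+1}) = 1 + 4N(F_r) = 1 + 4·(4^{r+1} − 1)/3 = 1 + (4^{r+2} − 4)/3 = (3 + 4^{r+2} − 4)/3 = (4^{r+2} − 1)/3.
This completes the inductive step, so N(F_m) = (4^{m+1} − 1)/3 for all m ≥ 0.

N(F_m) = (4^{m+1} − 1)/3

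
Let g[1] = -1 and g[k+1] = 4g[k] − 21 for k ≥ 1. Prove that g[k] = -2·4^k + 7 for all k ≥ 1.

Base case: g[1] = -1, and -2·4^1 + 7 = -8 + 7 = -1.
Assume g[r] = -2·4^r + 7 for some r ≥ 1.
Then g[r+1] = 4g[r] − 21 = 4·(-2·4^r + 7) − 21 = -8·4^r + 28 − 21 = -2·4^{r+1} + 7.
Hence g[k] = -2·4^k + 7 for every k ≥ 1, by induction.

g[k] = -2·4^k + 7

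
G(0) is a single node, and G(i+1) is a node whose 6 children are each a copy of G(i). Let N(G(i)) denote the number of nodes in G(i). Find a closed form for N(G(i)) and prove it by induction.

Claim: N(G(i)) = (6^{i+1} − 1)/5.

Base case: N(G(0)) = 1, and (6^{0+1} − 1)/5 = 1.
Assume N(G(r)) = (6^{r+1} − 1)/5.
Then N(G(r+1)) = 1 + 6N(G(r)) = 1 + 6·(6^{r+1} − 1)/5 = 1 + (6^{r+2} − 6)/5 = (5 + 6^{r+2} − 6)/5 = (6^{r+2} − 1)/5.
Hence N(G(i)) = (6^{i+1} − 1)/5 for every i ≥ 0, by induction.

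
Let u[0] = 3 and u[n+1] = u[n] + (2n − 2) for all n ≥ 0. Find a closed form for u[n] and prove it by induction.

Claim: u[n] = n^2 − 3n + 3.

Base case: u[0] = 3, and 0^2 − 3·0 + 3 = 3.
Assume u[k] = k^2 − 3k + 3.
Then u[k+1] = u[k] + (2k − 2) = (k^2 − 3k + 3) + (2k − 2) = k^2 − k + 1,
and (k+1)^2 − 3·(k+1) + 3 = k^2 − k + 1.
This completes the inductive step, so u[n] = n^2 − 3n + 3 for all n ≥ 0.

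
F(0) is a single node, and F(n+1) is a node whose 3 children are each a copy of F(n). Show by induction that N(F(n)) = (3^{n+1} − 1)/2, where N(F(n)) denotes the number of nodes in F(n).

Base case: N(F(0)) = 1, and (3^{0+1} − 1)/2 = 1.
Assume N(F(r)) = (3^{r+1} − 1)/2.
Then N(F(r+1)) = 1 + 3N(F(r)) = 1 + 3·(3^{r+1} − 1)/2 = 1 + (3^{r+2} − 3)/2 = (2 + 3^{r+2} − 3)/2 = (3^{r+2} − 1)/2.
By induction, N(F(n)) = (3^{n+1} − 1)/2 for all n ≥ 0.

N(F(n)) = (3^{n+1} − 1)/2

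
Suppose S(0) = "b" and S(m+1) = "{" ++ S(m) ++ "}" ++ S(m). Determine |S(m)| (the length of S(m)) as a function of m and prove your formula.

Claim: |S(m)| = 3·2^m − 2.

Base case: |S(0)| = 1, and 3·2^0 − 2 = 1.
Assume |S(j)| = 3·2^j − 2.
Then |S(j+1)| = 1 + |S(j)| + 1 + |S(j)| = 2|S(j)| + 2 = 2(3·2^j − 2) + 2 = 3·2^{j+1} − 4 + 2 = 3·2^{j+1} − 2.
By induction, |S(m)| = 3·2^m − 2 for all m ≥ 0.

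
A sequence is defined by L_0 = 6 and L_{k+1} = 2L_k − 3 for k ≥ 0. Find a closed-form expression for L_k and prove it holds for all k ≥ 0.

Claim: L_k = 3·2^k + 3.

Base case: L_0 = 6, and 3·2^0 + 3 = 3 + 3 = 6.
Assume L_m = 3·2^m + 3 for some m ≥ 0.
Then L_{m+1} = 2L_m − 3 = 2·(3·2^m + 3) − 3 = 6·2^m + 6 − 3 = 3·2^{m+1} + 3.
By induction, L_k = 3·2^k + 3 for all k ≥ 0.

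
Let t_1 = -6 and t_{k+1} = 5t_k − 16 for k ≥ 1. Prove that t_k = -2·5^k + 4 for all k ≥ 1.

Base case: t_1 = -6, and -2·5^1 + 4 = -10 + 4 = -6.
Assume t_m = -2·5^m + 4 for some m ≥ 1.
Then t_{m+1} = 5t_m − 16 = 5·(-2·5^m + 4) − 16 = -10·5^m + 20 − 16 = -2·5^{m+1} + 4.
By induction, t_k = -2·5^k + 4 for all k ≥ 1.

t_k = -2·5^k + 4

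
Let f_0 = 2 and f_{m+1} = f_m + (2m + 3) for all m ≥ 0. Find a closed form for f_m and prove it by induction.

Claim: f_m = m^2 + 2m + 2.

Base case: f_0 = 2, and 0^2 + 2·0 + 2 = 2.
Assume f_j = j^2 + 2j + 2.
Then f_{j+1} = f_j + (2j + 3) = (j^2 + 2j + 2) + (2j + 3) = j^2 + 4j + 5,
and (j+1)^2 + 2·(j+1) + 2 = j^2 + 4j + 5.
This completes the inductive step, so f_m = m^2 + 2m + 2 for all m ≥ 0.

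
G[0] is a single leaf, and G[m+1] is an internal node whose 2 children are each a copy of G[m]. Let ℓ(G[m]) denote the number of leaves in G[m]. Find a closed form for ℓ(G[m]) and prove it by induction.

Claim: ℓ(G[m]) = 2^m.

Base case: ℓ(G[0]) = 1, and 2^0 = 1.
Assume ℓ(G[r]) = 2^r.
Then ℓ(G[r+1]) = 2·ℓ(G[r]) = 2·2^r = 2^{r+1}.
This completes the inductive step, so ℓ(G[m]) = 2^m for all m ≥ 0.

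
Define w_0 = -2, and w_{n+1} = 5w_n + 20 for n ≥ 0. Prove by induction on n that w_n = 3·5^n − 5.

Base case: w_0 = -2, and 3·5^0 − 5 = 3 − 5 = -2.
Assume w_m = 3·5^m − 5 for some m ≥ 0.
Then w_{m+1} = 5w_m + 20 = 5·(3·5^m − 5) + 20 = 15·5^m − 25 + 20 = 3·5^{m+1} − 5.
So the formula holds for m+1, and by induction w_n = 3·5^n − 5 for all n ≥ 0.

w_n = 3·5^n − 5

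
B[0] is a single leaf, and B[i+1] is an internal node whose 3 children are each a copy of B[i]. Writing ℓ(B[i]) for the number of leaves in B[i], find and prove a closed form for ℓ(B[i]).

Claim: ℓ(B[i]) = 3^i.

Base case: ℓ(B[0]) = 1, and 3^0 = 1.
Assume ℓ(B[k]) = 3^k.
Then ℓ(B[k+1]) = 3·ℓ(B[k]) = 3·3^k = 3^{k+1}.
This completes the inductive step, so ℓ(B[i]) = 3^i for all i ≥ 0.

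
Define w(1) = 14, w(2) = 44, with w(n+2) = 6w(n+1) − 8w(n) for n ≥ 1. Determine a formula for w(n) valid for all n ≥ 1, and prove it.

Claim: w(n) = 3·2^n + 2·4^n.

Base cases: w(1) = 14 and 3·2^1 + 2·4^1 = 14; w(2) = 44 and 3·2^2 + 2·4^2 = 44.
Assume w(j) = 3·2^j + 2·4^j for all 1 ≤ j ≤ m, where m ≥ 2.
Then w(m+1) = 6w(m) − 8w(m−1) = 6·(3·2^m + 2·4^m) − 8·(3·2^{m−1} + 2·4^{m−1}) = 3·(6·2 − 8)2^{m−1} + 2·(6·4 − 8)4^{m−1} = 12·2^{m−1} + 32·4^{m−1} = 3·2^{m+1} + 2·4^{m+1}.
So the formula holds for m+1, and by strong induction w(n) = 3·2^n + 2·4^n for all n ≥ 1.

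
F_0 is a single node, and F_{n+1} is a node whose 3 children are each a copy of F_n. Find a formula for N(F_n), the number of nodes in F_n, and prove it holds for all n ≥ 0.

Claim: N(F_n) = (3^{n+1} − 1)/2.

Base case: N(F_0) = 1, and (3^{0+1} − 1)/2 = 1.
Assume N(F_m) = (3^{m+1} − 1)/2.
Then N(F_{m+1}) = 1 + 3N(F_m) = 1 + 3·(3^{m+1} − 1)/2 = 1 + (3^{m+2} − 3)/2 = (2 + 3^{m+2} − 3)/2 = (3^{m+2} − 1)/2.
So the formula holds for m+1, and by induction N(F_n) = (3^{n+1} − 1)/2 for all n ≥ 0.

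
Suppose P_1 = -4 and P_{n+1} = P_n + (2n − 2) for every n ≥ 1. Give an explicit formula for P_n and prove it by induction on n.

Claim: P_n = n^2 − 3n − 2.

Base case: P_1 = -4, and 1^2 − 3·1 − 2 = -4.
Assume P_r = r^2 − 3r − 2.
Then P_{r+1} = P_r + (2r − 2) = (r^2 − 3r − 2) + (2r − 2) = r^2 − r − 4,
and (r+1)^2 − 3·(r+1) − 2 = r^2 − r − 4.
This completes the inductive step, so P_n = n^2 − 3n − 2 for all n ≥ 1.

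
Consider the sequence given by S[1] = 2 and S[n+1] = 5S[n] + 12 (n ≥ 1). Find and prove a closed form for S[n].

Claim: S[n] = 5^n − 3.

Base case: S[1] = 2, and 5^1 − 3 = 5 − 3 = 2.
Assume S[r] = 5^r − 3 for some r ≥ 1.
Then S[r+1] = 5S[r] + 12 = 5·(5^r − 3) + 12 = 5^{r+1} − 15 + 12 = 5^{r+1} − 3.
Hence S[n] = 5^n − 3 for every n ≥ 1, by induction.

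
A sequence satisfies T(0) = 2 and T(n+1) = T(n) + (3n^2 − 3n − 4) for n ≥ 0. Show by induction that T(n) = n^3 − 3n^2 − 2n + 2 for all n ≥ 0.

Base case: T(0) = 2, and 0^3 − 3·0^2 − 2·0 + 2 = 2.
Assume T(k) = k^3 − 3k^2 − 2k + 2.
Then T(k+1) = T(k) + (3k^2 − 3k − 4) = (k^3 − 3k^2 − 2k + 2) + (3k^2 − 3k − 4) = k^3 − 5k − 2,
and (k+1)^3 − 3·(k+1)^2 − 2·(k+1) + 2 = k^3 − 5k − 2.
This completes the inductive step, so T(n) = n^3 − 3n^2 − 2n + 2 for all n ≥ 0.

T(n) = n^3 − 3n^2 − 2n + 2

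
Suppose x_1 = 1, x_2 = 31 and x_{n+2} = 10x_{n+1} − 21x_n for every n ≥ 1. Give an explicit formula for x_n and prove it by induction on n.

Claim: x_n = 7^n − 2·3^n.

Base cases: x_1 = 1 and 7^1 − 2·3^1 = 1; x_2 = 31 and 7^2 − 2·3^2 = 31.
Assume x_j = 7^j − 2·3^j for all 1 ≤ j ≤ k, where k ≥ 2.
Then x_{k+1} = 10x_k − 21x_{k−1} = 10·(7^k − 2·3^k) − 21·(7^{k−1} − 2·3^{k−1}) = (10·7 − 21)7^{k−1} − 2·(10·3 − 21)3^{k−1} = 49·7^{k−1} − 18·3^{k−1} = 7^{k+1} − 2·3^{k+1}.
So the formula holds for k+1, and by strong induction x_n = 7^n − 2·3^n for all n ≥ 1.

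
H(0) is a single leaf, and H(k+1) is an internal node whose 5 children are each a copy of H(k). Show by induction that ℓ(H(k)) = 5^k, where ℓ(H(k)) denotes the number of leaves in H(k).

Base case: ℓ(H(0)) = 1, and 5^0 = 1.
Assume ℓ(H(r)) = 5^r.
Then ℓ(H(r+1)) = 5·ℓ(H(r)) = 5·5^r = 5^{r+1}.
By induction, ℓ(H(k)) = 5^k for all k ≥ 0.

ℓ(H(k)) = 5^k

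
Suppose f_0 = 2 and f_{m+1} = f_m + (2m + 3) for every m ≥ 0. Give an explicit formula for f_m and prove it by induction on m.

Claim: f_m = m^2 + 2m + 2.

Base case: f_0 = 2, and 0^2 + 2·0 + 2 = 2.
Assume f_k = k^2 + 2k + 2.
Then f_{k+1} = f_k + (2k + 3) = (k^2 + 2k + 2) + (2k + 3) = k^2 + 4k + 5,
and (k+1)^2 + 2·(k+1) + 2 = k^2 + 4k + 5.
Hence f_m = m^2 + 2m + 2 for every m ≥ 0, by induction.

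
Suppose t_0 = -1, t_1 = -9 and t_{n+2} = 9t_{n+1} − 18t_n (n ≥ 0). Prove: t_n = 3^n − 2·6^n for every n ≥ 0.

Base cases: t_0 = -1 and 3^0 − 2·6^0 = -1; t_1 = -9 and 3^1 − 2·6^1 = -9.
Assume t_i = 3^i − 2·6^i for all 0 ≤ i ≤ j, where j ≥ 1.
Then t_{j+1} = 9t_j − 18t_{j−1} = 9·(3^j − 2·6^j) − 18·(3^{j−1} − 2·6^{j−1}) = (9·3 − 18)3^{j−1} − 2·(9·6 − 18)6^{j−1} = 9·3^{j−1} − 72·6^{j−1} = 3^{j+1} − 2·6^{j+1}.
This completes the inductive step, so t_n = 3^n − 2·6^n for all n ≥ 0.

t_n = 3^n − 2·6^n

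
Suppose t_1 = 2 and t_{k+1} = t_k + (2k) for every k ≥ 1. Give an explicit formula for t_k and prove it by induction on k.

Claim: t_k = k^2 − k + 2.

Base case: t_1 = 2, and 1^2 − 1 + 2 = 2.
Assume t_r = r^2 − r + 2.
Then t_{r+1} = t_r + (2r) = (r^2 − r + 2) + (2r) = r^2 + r + 2,
and (r+1)^2 − (r+1) + 2 = r^2 + r + 2.
By induction, t_k = k^2 − k + 2 for all k ≥ 1.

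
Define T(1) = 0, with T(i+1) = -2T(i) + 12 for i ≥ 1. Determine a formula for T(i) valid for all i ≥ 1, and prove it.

Claim: T(i) = 2·(-2)^i + 4.

Base case: T(1) = 0, and 2·(-2)^1 + 4 = -4 + 4 = 0.
Assume T(j) = 2·(-2)^j + 4 for some j ≥ 1.
Then T(j+1) = -2T(j) + 12 = -2·(2·(-2)^j + 4) + 12 = -4·(-2)^j − 8 + 12 = 2·(-2)^{j+1} + 4.
This completes the inductive step, so T(i) = 2·(-2)^i + 4 for all i ≥ 1.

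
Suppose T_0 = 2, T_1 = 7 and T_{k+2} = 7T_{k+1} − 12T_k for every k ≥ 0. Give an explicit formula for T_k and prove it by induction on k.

Claim: T_k = 4^k + 3^k.

Base cases: T_0 = 2 and 4^0 + 3^0 = 2; T_1 = 7 and 4^1 + 3^1 = 7.
Assume T_j = 4^j + 3^j for all 0 ≤ j ≤ r, where r ≥ 1.
Then T_{r+1} = 7T_r − 12T_{r−1} = 7·(4^r + 3^r) − 12·(4^{r−1} + 3^{r−1}) = (7·4 − 12)4^{r−1} + (7·3 − 12)3^{r−1} = 16·4^{r−1} + 9·3^{r−1} = 4^{r+1} + 3^{r+1}.
This completes the inductive step, so T_k = 4^k + 3^k for all k ≥ 0.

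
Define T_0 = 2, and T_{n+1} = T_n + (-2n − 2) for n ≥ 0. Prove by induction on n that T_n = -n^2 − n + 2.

Base case: T_0 = 2, and -0^2 − 0 + 2 = 2.
Assume T_r = -r^2 − r + 2.
Then T_{r+1} = T_r + (-2r − 2) = (-r^2 − r + 2) + (-2r − 2) = -r^2 − 3r,
and -(r+1)^2 − (r+1) + 2 = -r^2 − 3r.
By induction, T_n = -n^2 − n + 2 for all n ≥ 0.

T_n = -n^2 − n + 2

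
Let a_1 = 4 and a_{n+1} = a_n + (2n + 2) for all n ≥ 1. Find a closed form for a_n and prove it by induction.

Claim: a_n = n^2 + n + 2.

Base case: a_1 = 4, and 1^2 + 1 + 2 = 4.
Assume a_m = m^2 + m + 2.
Then a_{m+1} = a_m + (2m + 2) = (m^2 + m + 2) + (2m + 2) = m^2 + 3m + 4,
and (m+1)^2 + (m+1) + 2 = m^2 + 3m + 4.
Hence a_n = n^2 + n + 2 for every n ≥ 1, by induction.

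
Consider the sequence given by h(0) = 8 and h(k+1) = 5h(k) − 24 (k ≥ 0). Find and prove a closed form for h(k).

Claim: h(k) = 2·5^k + 6.

Base case: h(0) = 8, and 2·5^0 + 6 = 2 + 6 = 8.
Assume h(m) = 2·5^m + 6 for some m ≥ 0.
Then h(m+1) = 5h(m) − 24 = 5·(2·5^m + 6) − 24 = 10·5^m + 30 − 24 = 2·5^{m+1} + 6.
So the formula holds for m+1, and by induction h(k) = 2·5^k + 6 for all k ≥ 0.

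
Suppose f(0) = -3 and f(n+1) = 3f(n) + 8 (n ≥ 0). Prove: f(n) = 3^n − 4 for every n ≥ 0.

Base case: f(0) = -3, and 3^0 − 4 = 1 − 4 = -3.
Assume f(m) = 3^m − 4 for some m ≥ 0.
Then f(m+1) = 3f(m) + 8 = 3·(3^m − 4) + 8 = 3^{m+1} − 12 + 8 = 3^{m+1} − 4.
So the formula holds for m+1, and by induction f(n) = 3^n − 4 for all n ≥ 0.

f(n) = 3^n − 4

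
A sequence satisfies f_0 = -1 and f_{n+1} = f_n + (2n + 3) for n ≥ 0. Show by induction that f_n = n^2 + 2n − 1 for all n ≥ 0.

Base case: f_0 = -1, and 0^2 + 2·0 − 1 = -1.
Assume f_j = j^2 + 2j − 1.
Then f_{j+1} = f_j + (2j + 3) = (j^2 + 2j − 1) + (2j + 3) = j^2 + 4j + 2,
and (j+1)^2 + 2·(j+1) − 1 = j^2 + 4j + 2.
Hence f_n = n^2 + 2n − 1 for every n ≥ 0, by induction.

f_n = n^2 + 2n − 1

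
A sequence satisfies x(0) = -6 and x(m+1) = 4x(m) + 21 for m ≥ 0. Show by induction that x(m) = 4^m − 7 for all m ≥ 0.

Base case: x(0) = -6, and 4^0 − 7 = 1 − 7 = -6.
Assume x(j) = 4^j − 7 for some j ≥ 0.
Then x(j+1) = 4x(j) + 21 = 4·(4^j − 7) + 21 = 4^{j+1} − 28 + 21 = 4^{j+1} − 7.
So the formula holds for j+1, and by induction x(m) = 4^m − 7 for all m ≥ 0.

x(m) = 4^m − 7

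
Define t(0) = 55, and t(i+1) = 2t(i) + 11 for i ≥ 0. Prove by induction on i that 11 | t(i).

Base case: t(0) = 55 = 11·5, so 11 | t(0).
Assume 11 | t(k), so t(k) = 11s for some integer s.
Then t(k+1) = 2t(k) + 11 = 2·(11s) + 11 = 11(2s + 1), so 11 | t(k+1).
This completes the inductive step, so 11 | t(i) for all i ≥ 0.

11 | t(i)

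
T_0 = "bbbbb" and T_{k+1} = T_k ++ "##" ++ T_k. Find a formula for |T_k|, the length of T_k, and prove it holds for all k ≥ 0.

Claim: |T_k| = 7·2^k − 2.

Base case: |T_0| = 5, and 7·2^0 − 2 = 5.
Assume |T_m| = 7·2^m − 2.
Then |T_{m+1}| = |T_m| + 2 + |T_m| = 2|T_m| + 2 = 2(7·2^m − 2) + 2 = 7·2^{m+1} − 4 + 2 = 7·2^{m+1} − 2.
Hence |T_k| = 7·2^k − 2 for every k ≥ 0, by induction.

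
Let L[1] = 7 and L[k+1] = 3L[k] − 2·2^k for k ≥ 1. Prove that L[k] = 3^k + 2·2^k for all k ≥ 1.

Base case: L[1] = 7, and 3^1 + 2·2^1 = 3 + 4 = 7.
Assume L[r] = 3^r + 2·2^r for some r ≥ 1.
Then L[r+1] = 3L[r] − 2·2^r = 3·(3^r + 2·2^r) − 2·2^r = 3^{r+1} + 6·2^r − 2·2^r = 3^{r+1} + 4·2^r = 3^{r+1} + 2·2^{r+1}.
This completes the inductive step, so L[k] = 3^k + 2·2^k for all k ≥ 1.

L[k] = 3^k + 2·2^k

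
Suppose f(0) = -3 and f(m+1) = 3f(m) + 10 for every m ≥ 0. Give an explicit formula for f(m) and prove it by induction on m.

Claim: f(m) = 2·3^m − 5.

Base case: f(0) = -3, and 2·3^0 − 5 = 2 − 5 = -3.
Assume f(j) = 2·3^j − 5 for some j ≥ 0.
Then f(j+1) = 3f(j) + 10 = 3·(2·3^j − 5) + 10 = 6·3^j − 15 + 10 = 2·3^{j+1} − 5.
By induction, f(m) = 2·3^m − 5 for all m ≥ 0.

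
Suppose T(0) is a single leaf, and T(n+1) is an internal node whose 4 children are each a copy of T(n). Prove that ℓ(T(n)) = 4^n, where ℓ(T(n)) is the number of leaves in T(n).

Base case: ℓ(T(0)) = 1, and 4^0 = 1.
Assume ℓ(T(j)) = 4^j.
Then ℓ(T(j+1)) = 4·ℓ(T(j)) = 4·4^j = 4^{j+1}.
By induction, ℓ(T(n)) = 4^n for all n ≥ 0.

ℓ(T(n)) = 4^n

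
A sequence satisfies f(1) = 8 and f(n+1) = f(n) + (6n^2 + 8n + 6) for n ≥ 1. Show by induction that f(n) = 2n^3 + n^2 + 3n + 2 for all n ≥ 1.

Base case: f(1) = 8, and 2·1^3 + 1^2 + 3·1 + 2 = 8.
Assume f(m) = 2m^3 + m^2 + 3m + 2.
Then f(m+1) = f(m) + (6m^2 + 8m + 6) = (2m^3 + m^2 + 3m + 2) + (6m^2 + 8m + 6) = 2m^3 + 7m^2 + 11m + 8,
and 2·(m+1)^3 + (m+1)^2 + 3·(m+1) + 2 = 2m^3 + 7m^2 + 11m + 8.
Hence f(n) = 2n^3 + n^2 + 3n + 2 for every n ≥ 1, by induction.

f(n) = 2n^3 + n^2 + 3n + 2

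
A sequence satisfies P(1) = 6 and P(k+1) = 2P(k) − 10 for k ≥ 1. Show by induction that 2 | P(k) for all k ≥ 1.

Base case: P(1) = 6 = 2·3, so 2 | P(1).
Assume 2 | P(r), so P(r) = 2t for some integer t.
Then P(r+1) = 2P(r) − 10 = 2·(2t) − 10 = 2(2t − 5), so 2 | P(r+1).
So the property holds for r+1, and by induction 2 | P(k) for all k ≥ 1.

2 | P(k)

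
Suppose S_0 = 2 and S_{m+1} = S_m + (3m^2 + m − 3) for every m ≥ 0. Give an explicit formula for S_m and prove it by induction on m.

Claim: S_m = m^3 − m^2 − 3m + 2.

Base case: S_0 = 2, and 0^3 − 0^2 − 3·0 + 2 = 2.
Assume S_j = j^3 − j^2 − 3j + 2.
Then S_{j+1} = S_j + (3j^2 + j − 3) = (j^3 − j^2 − 3j + 2) + (3j^2 + j − 3) = j^3 + 2j^2 − 2j − 1,
and (j+1)^3 − (j+1)^2 − 3·(j+1) + 2 = j^3 + 2j^2 − 2j − 1.
Hence S_m = m^3 − m^2 − 3m + 2 for every m ≥ 0, by induction.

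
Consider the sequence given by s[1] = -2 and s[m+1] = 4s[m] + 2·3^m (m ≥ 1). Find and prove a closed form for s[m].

Claim: s[m] = 4^m − 2·3^m.

Base case: s[1] = -2, and 4^1 − 2·3^1 = 4 − 6 = -2.
Assume s[j] = 4^j − 2·3^j for some j ≥ 1.
Then s[j+1] = 4s[j] + 2·3^j = 4·(4^j − 2·3^j) + 2·3^j = 4^{j+1} − 8·3^j + 2·3^j = 4^{j+1} − 6·3^j = 4^{j+1} − 2·3^{j+1}.
Hence s[m] = 4^m − 2·3^m for every m ≥ 1, by induction.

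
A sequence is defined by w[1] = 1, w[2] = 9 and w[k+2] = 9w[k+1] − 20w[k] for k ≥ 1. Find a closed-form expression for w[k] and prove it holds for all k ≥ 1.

Claim: w[k] = -4^k + 5^k.

Base cases: w[1] = 1 and -4^1 + 5^1 = 1; w[2] = 9 and -4^2 + 5^2 = 9.
Assume w[j] = -4^j + 5^j for all 1 ≤ j ≤ m, where m ≥ 2.
Then w[m+1] = 9w[m] − 20w[m−1] = 9·(-4^m + 5^m) − 20·(-4^{m−1} + 5^{m−1}) = -(9·4 − 20)4^{m−1} + (9·5 − 20)5^{m−1} = -16·4^{m−1} + 25·5^{m−1} = -4^{m+1} + 5^{m+1}.
This completes the inductive step, so w[k] = -4^k + 5^k for all k ≥ 1.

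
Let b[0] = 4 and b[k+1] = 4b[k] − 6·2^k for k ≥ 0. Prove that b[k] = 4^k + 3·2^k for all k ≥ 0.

Base case: b[0] = 4, and 4^0 + 3·2^0 = 1 + 3 = 4.
Assume b[m] = 4^m + 3·2^m for some m ≥ 0.
Then b[m+1] = 4b[m] − 6·2^m = 4·(4^m + 3·2^m) − 6·2^m = 4^{m+1} + 12·2^m − 6·2^m = 4^{m+1} + 6·2^m = 4^{m+1} + 3·2^{m+1}.
Hence b[k] = 4^k + 3·2^k for every k ≥ 0, by induction.

b[k] = 4^k + 3·2^k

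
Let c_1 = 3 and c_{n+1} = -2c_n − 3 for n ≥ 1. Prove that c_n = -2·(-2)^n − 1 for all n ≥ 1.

Base case: c_1 = 3, and -2·(-2)^1 − 1 = 4 − 1 = 3.
Assume c_j = -2·(-2)^j − 1 for some j ≥ 1.
Then c_{j+1} = -2c_j − 3 = -2·(-2·(-2)^j − 1) − 3 = 4·(-2)^j + 2 − 3 = -2·(-2)^{j+1} − 1.
By induction, c_n = -2·(-2)^n − 1 for all n ≥ 1.

c_n = -2·(-2)^n − 1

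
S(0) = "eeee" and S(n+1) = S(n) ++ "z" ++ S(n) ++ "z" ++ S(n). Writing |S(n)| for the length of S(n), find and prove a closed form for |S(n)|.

Claim: |S(n)| = 5·3^n − 1.

Base case: |S(0)| = 4, and 5·3^0 − 1 = 4.
Assume |S(k)| = 5·3^k − 1.
Then |S(k+1)| = 3|S(k)| + 2 = 3(5·3^k − 1) + 2 = 5·3^{k+1} − 3 + 2 = 5·3^{k+1} − 1.
So the formula holds for k+1, and by induction |S(n)| = 5·3^n − 1 for all n ≥ 0.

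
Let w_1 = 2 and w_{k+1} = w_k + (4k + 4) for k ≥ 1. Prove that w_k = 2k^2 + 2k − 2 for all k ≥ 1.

Base case: w_1 = 2, and 2·1^2 + 2·1 − 2 = 2.
Assume w_m = 2m^2 + 2m − 2.
Then w_{m+1} = w_m + (4m + 4) = (2m^2 + 2m − 2) + (4m + 4) = 2m^2 + 6m + 2,
and 2·(m+1)^2 + 2·(m+1) − 2 = 2m^2 + 6m + 2.
By induction, w_k = 2k^2 + 2k − 2 for all k ≥ 1.

w_k = 2k^2 + 2k − 2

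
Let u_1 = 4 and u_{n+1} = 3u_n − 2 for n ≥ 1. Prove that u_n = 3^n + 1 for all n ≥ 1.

Base case: u_1 = 4, and 3^1 + 1 = 3 + 1 = 4.
Assume u_m = 3^m + 1 for some m ≥ 1.
Then u_{m+1} = 3u_m − 2 = 3·(3^m + 1) − 2 = 3^{m+1} + 3 − 2 = 3^{m+1} + 1.
So the formula holds for m+1, and by induction u_n = 3^n + 1 for all n ≥ 1.

u_n = 3^n + 1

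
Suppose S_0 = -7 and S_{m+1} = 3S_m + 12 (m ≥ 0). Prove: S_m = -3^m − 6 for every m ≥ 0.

Base case: S_0 = -7, and -3^0 − 6 = -1 − 6 = -7.
Assume S_j = -3^j − 6 for some j ≥ 0.
Then S_{j+1} = 3S_j + 12 = 3·(-3^j − 6) + 12 = -3^{j+1} − 18 + 12 = -3^{j+1} − 6.
Hence S_m = -3^m − 6 for every m ≥ 0, by induction.

S_m = -3^m − 6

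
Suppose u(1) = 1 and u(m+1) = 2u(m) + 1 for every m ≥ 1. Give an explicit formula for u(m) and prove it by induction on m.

Claim: u(m) = 2^m − 1.

Base case: u(1) = 1, and 2^1 − 1 = 2 − 1 = 1.
Assume u(k) = 2^k − 1 for some k ≥ 1.
Then u(k+1) = 2u(k) + 1 = 2·(2^k − 1) + 1 = 2^{k+1} − 2 + 1 = 2^{k+1} − 1.
By induction, u(m) = 2^m − 1 for all m ≥ 1.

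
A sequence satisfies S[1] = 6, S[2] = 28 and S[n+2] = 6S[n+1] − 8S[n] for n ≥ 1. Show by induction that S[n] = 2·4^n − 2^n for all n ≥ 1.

Base cases: S[1] = 6 and 2·4^1 − 2^1 = 6; S[2] = 28 and 2·4^2 − 2^2 = 28.
Assume S[j] = 2·4^j − 2^j for all 1 ≤ j ≤ r, where r ≥ 2.
Then S[r+1] = 6S[r] − 8S[r−1] = 6·(2·4^r − 2^r) − 8·(2·4^{r−1} − 2^{r−1}) = 2·(6·4 − 8)4^{r−1} − (6·2 − 8)2^{r−1} = 32·4^{r−1} − 4·2^{r−1} = 2·4^{r+1} − 2^{r+1}.
Hence S[n] = 2·4^n − 2^n for every n ≥ 1, by strong induction.

S[n] = 2·4^n − 2^n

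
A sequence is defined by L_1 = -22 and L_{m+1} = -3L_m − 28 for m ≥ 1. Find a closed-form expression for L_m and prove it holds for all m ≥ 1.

Claim: L_m = 5·(-3)^m − 7.

Base case: L_1 = -22, and 5·(-3)^1 − 7 = -15 − 7 = -22.
Assume L_r = 5·(-3)^r − 7 for some r ≥ 1.
Then L_{r+1} = -3L_r − 28 = -3·(5·(-3)^r − 7) − 28 = -15·(-3)^r + 21 − 28 = 5·(-3)^{r+1} − 7.
By induction, L_m = 5·(-3)^m − 7 for all m ≥ 1.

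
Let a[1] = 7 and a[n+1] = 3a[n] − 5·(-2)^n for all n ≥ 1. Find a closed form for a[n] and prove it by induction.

Claim: a[n] = 3·3^n + (-2)^n.

Base case: a[1] = 7, and 3·3^1 + (-2)^1 = 9 − 2 = 7.
Assume a[j] = 3·3^j + (-2)^j for some j ≥ 1.
Then a[j+1] = 3a[j] − 5·(-2)^j = 3·(3·3^j + (-2)^j) − 5·(-2)^j = 3·3^{j+1} + 3·(-2)^j − 5·(-2)^j = 3·3^{j+1} − 2·(-2)^j = 3·3^{j+1} + (-2)^{j+1}.
This completes the inductive step, so a[n] = 3·3^n + (-2)^n for all n ≥ 1.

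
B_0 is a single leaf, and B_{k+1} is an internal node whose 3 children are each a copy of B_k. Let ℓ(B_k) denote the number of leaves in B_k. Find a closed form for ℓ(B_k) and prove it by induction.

Claim: ℓ(B_k) = 3^k.

Base case: ℓ(B_0) = 1, and 3^0 = 1.
Assume ℓ(B_m) = 3^m.
Then ℓ(B_{m+1}) = 3·ℓ(B_m) = 3·3^m = 3^{m+1}.
By induction, ℓ(B_k) = 3^k for all k ≥ 0.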